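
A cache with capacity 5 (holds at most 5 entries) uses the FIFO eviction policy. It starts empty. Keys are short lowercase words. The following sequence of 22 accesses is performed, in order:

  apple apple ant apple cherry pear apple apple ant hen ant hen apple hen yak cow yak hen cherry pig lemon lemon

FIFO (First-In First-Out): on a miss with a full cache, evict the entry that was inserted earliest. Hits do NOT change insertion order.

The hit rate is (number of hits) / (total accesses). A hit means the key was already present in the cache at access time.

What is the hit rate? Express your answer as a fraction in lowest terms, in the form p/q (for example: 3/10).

FIFO simulation (capacity=5):
  1. access apple: MISS. Cache (old->new): [apple]
  2. access apple: HIT. Cache (old->new): [apple]
  3. access ant: MISS. Cache (old->new): [apple ant]
  4. access apple: HIT. Cache (old->new): [apple ant]
  5. access cherry: MISS. Cache (old->new): [apple ant cherry]
  6. access pear: MISS. Cache (old->new): [apple ant cherry pear]
  7. access apple: HIT. Cache (old->new): [apple ant cherry pear]
  8. access apple: HIT. Cache (old->new): [apple ant cherry pear]
  9. access ant: HIT. Cache (old->new): [apple ant cherry pear]
  10. access hen: MISS. Cache (old->new): [apple ant cherry pear hen]
  11. access ant: HIT. Cache (old->new): [apple ant cherry pear hen]
  12. access hen: HIT. Cache (old->new): [apple ant cherry pear hen]
  13. access apple: HIT. Cache (old->new): [apple ant cherry pear hen]
  14. access hen: HIT. Cache (old->new): [apple ant cherry pear hen]
  15. access yak: MISS, evict apple. Cache (old->new): [ant cherry pear hen yak]
  16. access cow: MISS, evict ant. Cache (old->new): [cherry pear hen yak cow]
  17. access yak: HIT. Cache (old->new): [cherry pear hen yak cow]
  18. access hen: HIT. Cache (old->new): [cherry pear hen yak cow]
  19. access cherry: HIT. Cache (old->new): [cherry pear hen yak cow]
  20. access pig: MISS, evict cherry. Cache (old->new): [pear hen yak cow pig]
  21. access lemon: MISS, evict pear. Cache (old->new): [hen yak cow pig lemon]
  22. access lemon: HIT. Cache (old->new): [hen yak cow pig lemon]
Total: 13 hits, 9 misses, 4 evictions

Hit rate = 13/22

Answer: 13/22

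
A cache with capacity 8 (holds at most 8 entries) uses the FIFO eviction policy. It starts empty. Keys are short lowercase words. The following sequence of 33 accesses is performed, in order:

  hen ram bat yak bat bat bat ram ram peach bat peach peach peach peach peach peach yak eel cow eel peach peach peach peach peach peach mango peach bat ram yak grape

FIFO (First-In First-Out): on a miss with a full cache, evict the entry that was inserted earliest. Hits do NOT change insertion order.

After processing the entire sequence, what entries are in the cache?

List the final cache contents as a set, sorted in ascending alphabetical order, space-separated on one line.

Answer: bat cow eel grape mango peach ram yak

Derivation:
FIFO simulation (capacity=8):
  1. access hen: MISS. Cache (old->new): [hen]
  2. access ram: MISS. Cache (old->new): [hen ram]
  3. access bat: MISS. Cache (old->new): [hen ram bat]
  4. access yak: MISS. Cache (old->new): [hen ram bat yak]
  5. access bat: HIT. Cache (old->new): [hen ram bat yak]
  6. access bat: HIT. Cache (old->new): [hen ram bat yak]
  7. access bat: HIT. Cache (old->new): [hen ram bat yak]
  8. access ram: HIT. Cache (old->new): [hen ram bat yak]
  9. access ram: HIT. Cache (old->new): [hen ram bat yak]
  10. access peach: MISS. Cache (old->new): [hen ram bat yak peach]
  11. access bat: HIT. Cache (old->new): [hen ram bat yak peach]
  12. access peach: HIT. Cache (old->new): [hen ram bat yak peach]
  13. access peach: HIT. Cache (old->new): [hen ram bat yak peach]
  14. access peach: HIT. Cache (old->new): [hen ram bat yak peach]
  15. access peach: HIT. Cache (old->new): [hen ram bat yak peach]
  16. access peach: HIT. Cache (old->new): [hen ram bat yak peach]
  17. access peach: HIT. Cache (old->new): [hen ram bat yak peach]
  18. access yak: HIT. Cache (old->new): [hen ram bat yak peach]
  19. access eel: MISS. Cache (old->new): [hen ram bat yak peach eel]
  20. access cow: MISS. Cache (old->new): [hen ram bat yak peach eel cow]
  21. access eel: HIT. Cache (old->new): [hen ram bat yak peach eel cow]
  22. access peach: HIT. Cache (old->new): [hen ram bat yak peach eel cow]
  23. access peach: HIT. Cache (old->new): [hen ram bat yak peach eel cow]
  24. access peach: HIT. Cache (old->new): [hen ram bat yak peach eel cow]
  25. access peach: HIT. Cache (old->new): [hen ram bat yak peach eel cow]
  26. access peach: HIT. Cache (old->new): [hen ram bat yak peach eel cow]
  27. access peach: HIT. Cache (old->new): [hen ram bat yak peach eel cow]
  28. access mango: MISS. Cache (old->new): [hen ram bat yak peach eel cow mango]
  29. access peach: HIT. Cache (old->new): [hen ram bat yak peach eel cow mango]
  30. access bat: HIT. Cache (old->new): [hen ram bat yak peach eel cow mango]
  31. access ram: HIT. Cache (old->new): [hen ram bat yak peach eel cow mango]
  32. access yak: HIT. Cache (old->new): [hen ram bat yak peach eel cow mango]
  33. access grape: MISS, evict hen. Cache (old->new): [ram bat yak peach eel cow mango grape]
Total: 24 hits, 9 misses, 1 evictions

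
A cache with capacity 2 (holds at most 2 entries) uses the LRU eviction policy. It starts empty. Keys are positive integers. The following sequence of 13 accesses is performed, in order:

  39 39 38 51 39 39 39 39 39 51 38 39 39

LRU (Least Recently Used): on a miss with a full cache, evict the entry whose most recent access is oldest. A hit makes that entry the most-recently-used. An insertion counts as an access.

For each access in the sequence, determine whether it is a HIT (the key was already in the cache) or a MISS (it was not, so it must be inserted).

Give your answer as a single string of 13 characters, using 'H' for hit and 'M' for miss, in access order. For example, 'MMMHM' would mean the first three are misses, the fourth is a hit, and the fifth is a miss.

Answer: MHMMMHHHHHMMH

Derivation:
LRU simulation (capacity=2):
  1. access 39: MISS. Cache (LRU->MRU): [39]
  2. access 39: HIT. Cache (LRU->MRU): [39]
  3. access 38: MISS. Cache (LRU->MRU): [39 38]
  4. access 51: MISS, evict 39. Cache (LRU->MRU): [38 51]
  5. access 39: MISS, evict 38. Cache (LRU->MRU): [51 39]
  6. access 39: HIT. Cache (LRU->MRU): [51 39]
  7. access 39: HIT. Cache (LRU->MRU): [51 39]
  8. access 39: HIT. Cache (LRU->MRU): [51 39]
  9. access 39: HIT. Cache (LRU->MRU): [51 39]
  10. access 51: HIT. Cache (LRU->MRU): [39 51]
  11. access 38: MISS, evict 39. Cache (LRU->MRU): [51 38]
  12. access 39: MISS, evict 51. Cache (LRU->MRU): [38 39]
  13. access 39: HIT. Cache (LRU->MRU): [38 39]
Total: 7 hits, 6 misses, 4 evictions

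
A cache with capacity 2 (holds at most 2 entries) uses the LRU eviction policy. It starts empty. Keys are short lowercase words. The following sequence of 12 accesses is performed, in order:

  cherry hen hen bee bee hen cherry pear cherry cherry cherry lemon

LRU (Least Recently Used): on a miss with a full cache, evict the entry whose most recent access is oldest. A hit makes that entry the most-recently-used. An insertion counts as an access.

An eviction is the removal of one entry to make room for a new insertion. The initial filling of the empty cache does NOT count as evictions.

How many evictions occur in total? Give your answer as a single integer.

LRU simulation (capacity=2):
  1. access cherry: MISS. Cache (LRU->MRU): [cherry]
  2. access hen: MISS. Cache (LRU->MRU): [cherry hen]
  3. access hen: HIT. Cache (LRU->MRU): [cherry hen]
  4. access bee: MISS, evict cherry. Cache (LRU->MRU): [hen bee]
  5. access bee: HIT. Cache (LRU->MRU): [hen bee]
  6. access hen: HIT. Cache (LRU->MRU): [bee hen]
  7. access cherry: MISS, evict bee. Cache (LRU->MRU): [hen cherry]
  8. access pear: MISS, evict hen. Cache (LRU->MRU): [cherry pear]
  9. access cherry: HIT. Cache (LRU->MRU): [pear cherry]
  10. access cherry: HIT. Cache (LRU->MRU): [pear cherry]
  11. access cherry: HIT. Cache (LRU->MRU): [pear cherry]
  12. access lemon: MISS, evict pear. Cache (LRU->MRU): [cherry lemon]
Total: 6 hits, 6 misses, 4 evictions

Answer: 4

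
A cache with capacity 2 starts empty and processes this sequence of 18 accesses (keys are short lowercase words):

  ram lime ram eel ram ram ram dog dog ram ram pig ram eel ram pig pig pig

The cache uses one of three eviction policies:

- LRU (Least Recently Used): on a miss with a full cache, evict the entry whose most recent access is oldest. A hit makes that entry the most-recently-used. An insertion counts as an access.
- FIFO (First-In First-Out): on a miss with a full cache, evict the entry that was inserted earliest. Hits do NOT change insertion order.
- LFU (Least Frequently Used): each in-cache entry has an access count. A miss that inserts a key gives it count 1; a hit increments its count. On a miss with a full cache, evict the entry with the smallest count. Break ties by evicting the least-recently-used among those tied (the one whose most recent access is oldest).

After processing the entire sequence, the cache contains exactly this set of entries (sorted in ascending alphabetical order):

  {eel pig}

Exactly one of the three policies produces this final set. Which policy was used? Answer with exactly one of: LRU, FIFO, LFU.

Simulating under each policy and comparing final sets:
  LRU: final set = {pig ram} -> differs
  FIFO: final set = {eel pig} -> MATCHES target
  LFU: final set = {pig ram} -> differs
Only FIFO produces the target set.

Answer: FIFO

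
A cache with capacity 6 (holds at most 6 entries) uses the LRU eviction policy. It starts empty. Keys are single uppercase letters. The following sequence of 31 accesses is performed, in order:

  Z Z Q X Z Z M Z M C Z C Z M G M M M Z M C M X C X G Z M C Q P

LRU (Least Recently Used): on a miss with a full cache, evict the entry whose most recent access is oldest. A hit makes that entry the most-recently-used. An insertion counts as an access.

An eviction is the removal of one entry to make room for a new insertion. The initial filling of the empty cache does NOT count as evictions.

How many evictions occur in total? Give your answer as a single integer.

Answer: 1

Derivation:
LRU simulation (capacity=6):
  1. access Z: MISS. Cache (LRU->MRU): [Z]
  2. access Z: HIT. Cache (LRU->MRU): [Z]
  3. access Q: MISS. Cache (LRU->MRU): [Z Q]
  4. access X: MISS. Cache (LRU->MRU): [Z Q X]
  5. access Z: HIT. Cache (LRU->MRU): [Q X Z]
  6. access Z: HIT. Cache (LRU->MRU): [Q X Z]
  7. access M: MISS. Cache (LRU->MRU): [Q X Z M]
  8. access Z: HIT. Cache (LRU->MRU): [Q X M Z]
  9. access M: HIT. Cache (LRU->MRU): [Q X Z M]
  10. access C: MISS. Cache (LRU->MRU): [Q X Z M C]
  11. access Z: HIT. Cache (LRU->MRU): [Q X M C Z]
  12. access C: HIT. Cache (LRU->MRU): [Q X M Z C]
  13. access Z: HIT. Cache (LRU->MRU): [Q X M C Z]
  14. access M: HIT. Cache (LRU->MRU): [Q X C Z M]
  15. access G: MISS. Cache (LRU->MRU): [Q X C Z M G]
  16. access M: HIT. Cache (LRU->MRU): [Q X C Z G M]
  17. access M: HIT. Cache (LRU->MRU): [Q X C Z G M]
  18. access M: HIT. Cache (LRU->MRU): [Q X C Z G M]
  19. access Z: HIT. Cache (LRU->MRU): [Q X C G M Z]
  20. access M: HIT. Cache (LRU->MRU): [Q X C G Z M]
  21. access C: HIT. Cache (LRU->MRU): [Q X G Z M C]
  22. access M: HIT. Cache (LRU->MRU): [Q X G Z C M]
  23. access X: HIT. Cache (LRU->MRU): [Q G Z C M X]
  24. access C: HIT. Cache (LRU->MRU): [Q G Z M X C]
  25. access X: HIT. Cache (LRU->MRU): [Q G Z M C X]
  26. access G: HIT. Cache (LRU->MRU): [Q Z M C X G]
  27. access Z: HIT. Cache (LRU->MRU): [Q M C X G Z]
  28. access M: HIT. Cache (LRU->MRU): [Q C X G Z M]
  29. access C: HIT. Cache (LRU->MRU): [Q X G Z M C]
  30. access Q: HIT. Cache (LRU->MRU): [X G Z M C Q]
  31. access P: MISS, evict X. Cache (LRU->MRU): [G Z M C Q P]
Total: 24 hits, 7 misses, 1 evictions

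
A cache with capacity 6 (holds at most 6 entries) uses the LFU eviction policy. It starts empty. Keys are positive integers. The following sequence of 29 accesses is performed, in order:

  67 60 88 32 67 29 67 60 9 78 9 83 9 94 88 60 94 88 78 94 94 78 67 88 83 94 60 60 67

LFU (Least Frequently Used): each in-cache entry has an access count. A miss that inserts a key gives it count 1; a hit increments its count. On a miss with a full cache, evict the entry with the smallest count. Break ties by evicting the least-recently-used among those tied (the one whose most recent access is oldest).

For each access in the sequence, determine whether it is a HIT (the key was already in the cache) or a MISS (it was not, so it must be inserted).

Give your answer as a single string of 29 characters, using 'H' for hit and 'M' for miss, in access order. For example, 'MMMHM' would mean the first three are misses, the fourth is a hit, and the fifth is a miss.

Answer: MMMMHMHHMMHMHMMHHHMHHHHHMHHHH

Derivation:
LFU simulation (capacity=6):
  1. access 67: MISS. Cache: [67(c=1)]
  2. access 60: MISS. Cache: [67(c=1) 60(c=1)]
  3. access 88: MISS. Cache: [67(c=1) 60(c=1) 88(c=1)]
  4. access 32: MISS. Cache: [67(c=1) 60(c=1) 88(c=1) 32(c=1)]
  5. access 67: HIT, count now 2. Cache: [60(c=1) 88(c=1) 32(c=1) 67(c=2)]
  6. access 29: MISS. Cache: [60(c=1) 88(c=1) 32(c=1) 29(c=1) 67(c=2)]
  7. access 67: HIT, count now 3. Cache: [60(c=1) 88(c=1) 32(c=1) 29(c=1) 67(c=3)]
  8. access 60: HIT, count now 2. Cache: [88(c=1) 32(c=1) 29(c=1) 60(c=2) 67(c=3)]
  9. access 9: MISS. Cache: [88(c=1) 32(c=1) 29(c=1) 9(c=1) 60(c=2) 67(c=3)]
  10. access 78: MISS, evict 88(c=1). Cache: [32(c=1) 29(c=1) 9(c=1) 78(c=1) 60(c=2) 67(c=3)]
  11. access 9: HIT, count now 2. Cache: [32(c=1) 29(c=1) 78(c=1) 60(c=2) 9(c=2) 67(c=3)]
  12. access 83: MISS, evict 32(c=1). Cache: [29(c=1) 78(c=1) 83(c=1) 60(c=2) 9(c=2) 67(c=3)]
  13. access 9: HIT, count now 3. Cache: [29(c=1) 78(c=1) 83(c=1) 60(c=2) 67(c=3) 9(c=3)]
  14. access 94: MISS, evict 29(c=1). Cache: [78(c=1) 83(c=1) 94(c=1) 60(c=2) 67(c=3) 9(c=3)]
  15. access 88: MISS, evict 78(c=1). Cache: [83(c=1) 94(c=1) 88(c=1) 60(c=2) 67(c=3) 9(c=3)]
  16. access 60: HIT, count now 3. Cache: [83(c=1) 94(c=1) 88(c=1) 67(c=3) 9(c=3) 60(c=3)]
  17. access 94: HIT, count now 2. Cache: [83(c=1) 88(c=1) 94(c=2) 67(c=3) 9(c=3) 60(c=3)]
  18. access 88: HIT, count now 2. Cache: [83(c=1) 94(c=2) 88(c=2) 67(c=3) 9(c=3) 60(c=3)]
  19. access 78: MISS, evict 83(c=1). Cache: [78(c=1) 94(c=2) 88(c=2) 67(c=3) 9(c=3) 60(c=3)]
  20. access 94: HIT, count now 3. Cache: [78(c=1) 88(c=2) 67(c=3) 9(c=3) 60(c=3) 94(c=3)]
  21. access 94: HIT, count now 4. Cache: [78(c=1) 88(c=2) 67(c=3) 9(c=3) 60(c=3) 94(c=4)]
  22. access 78: HIT, count now 2. Cache: [88(c=2) 78(c=2) 67(c=3) 9(c=3) 60(c=3) 94(c=4)]
  23. access 67: HIT, count now 4. Cache: [88(c=2) 78(c=2) 9(c=3) 60(c=3) 94(c=4) 67(c=4)]
  24. access 88: HIT, count now 3. Cache: [78(c=2) 9(c=3) 60(c=3) 88(c=3) 94(c=4) 67(c=4)]
  25. access 83: MISS, evict 78(c=2). Cache: [83(c=1) 9(c=3) 60(c=3) 88(c=3) 94(c=4) 67(c=4)]
  26. access 94: HIT, count now 5. Cache: [83(c=1) 9(c=3) 60(c=3) 88(c=3) 67(c=4) 94(c=5)]
  27. access 60: HIT, count now 4. Cache: [83(c=1) 9(c=3) 88(c=3) 67(c=4) 60(c=4) 94(c=5)]
  28. access 60: HIT, count now 5. Cache: [83(c=1) 9(c=3) 88(c=3) 67(c=4) 94(c=5) 60(c=5)]
  29. access 67: HIT, count now 5. Cache: [83(c=1) 9(c=3) 88(c=3) 94(c=5) 60(c=5) 67(c=5)]
Total: 17 hits, 12 misses, 6 evictions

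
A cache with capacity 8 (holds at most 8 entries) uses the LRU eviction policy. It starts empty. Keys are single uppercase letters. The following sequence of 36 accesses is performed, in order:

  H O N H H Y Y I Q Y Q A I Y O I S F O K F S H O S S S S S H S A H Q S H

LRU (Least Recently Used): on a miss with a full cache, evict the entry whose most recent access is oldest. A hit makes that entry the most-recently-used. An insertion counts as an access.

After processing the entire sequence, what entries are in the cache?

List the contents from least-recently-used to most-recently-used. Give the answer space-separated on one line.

Answer: I K F O A Q S H

Derivation:
LRU simulation (capacity=8):
  1. access H: MISS. Cache (LRU->MRU): [H]
  2. access O: MISS. Cache (LRU->MRU): [H O]
  3. access N: MISS. Cache (LRU->MRU): [H O N]
  4. access H: HIT. Cache (LRU->MRU): [O N H]
  5. access H: HIT. Cache (LRU->MRU): [O N H]
  6. access Y: MISS. Cache (LRU->MRU): [O N H Y]
  7. access Y: HIT. Cache (LRU->MRU): [O N H Y]
  8. access I: MISS. Cache (LRU->MRU): [O N H Y I]
  9. access Q: MISS. Cache (LRU->MRU): [O N H Y I Q]
  10. access Y: HIT. Cache (LRU->MRU): [O N H I Q Y]
  11. access Q: HIT. Cache (LRU->MRU): [O N H I Y Q]
  12. access A: MISS. Cache (LRU->MRU): [O N H I Y Q A]
  13. access I: HIT. Cache (LRU->MRU): [O N H Y Q A I]
  14. access Y: HIT. Cache (LRU->MRU): [O N H Q A I Y]
  15. access O: HIT. Cache (LRU->MRU): [N H Q A I Y O]
  16. access I: HIT. Cache (LRU->MRU): [N H Q A Y O I]
  17. access S: MISS. Cache (LRU->MRU): [N H Q A Y O I S]
  18. access F: MISS, evict N. Cache (LRU->MRU): [H Q A Y O I S F]
  19. access O: HIT. Cache (LRU->MRU): [H Q A Y I S F O]
  20. access K: MISS, evict H. Cache (LRU->MRU): [Q A Y I S F O K]
  21. access F: HIT. Cache (LRU->MRU): [Q A Y I S O K F]
  22. access S: HIT. Cache (LRU->MRU): [Q A Y I O K F S]
  23. access H: MISS, evict Q. Cache (LRU->MRU): [A Y I O K F S H]
  24. access O: HIT. Cache (LRU->MRU): [A Y I K F S H O]
  25. access S: HIT. Cache (LRU->MRU): [A Y I K F H O S]
  26. access S: HIT. Cache (LRU->MRU): [A Y I K F H O S]
  27. access S: HIT. Cache (LRU->MRU): [A Y I K F H O S]
  28. access S: HIT. Cache (LRU->MRU): [A Y I K F H O S]
  29. access S: HIT. Cache (LRU->MRU): [A Y I K F H O S]
  30. access H: HIT. Cache (LRU->MRU): [A Y I K F O S H]
  31. access S: HIT. Cache (LRU->MRU): [A Y I K F O H S]
  32. access A: HIT. Cache (LRU->MRU): [Y I K F O H S A]
  33. access H: HIT. Cache (LRU->MRU): [Y I K F O S A H]
  34. access Q: MISS, evict Y. Cache (LRU->MRU): [I K F O S A H Q]
  35. access S: HIT. Cache (LRU->MRU): [I K F O A H Q S]
  36. access H: HIT. Cache (LRU->MRU): [I K F O A Q S H]
Total: 24 hits, 12 misses, 4 evictions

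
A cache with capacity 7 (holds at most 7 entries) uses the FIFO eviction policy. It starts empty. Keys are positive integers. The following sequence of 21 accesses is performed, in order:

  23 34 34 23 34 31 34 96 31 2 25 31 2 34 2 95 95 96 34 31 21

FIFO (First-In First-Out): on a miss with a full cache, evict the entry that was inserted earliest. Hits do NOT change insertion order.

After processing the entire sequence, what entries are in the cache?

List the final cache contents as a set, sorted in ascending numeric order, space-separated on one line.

Answer: 2 21 25 31 34 95 96

Derivation:
FIFO simulation (capacity=7):
  1. access 23: MISS. Cache (old->new): [23]
  2. access 34: MISS. Cache (old->new): [23 34]
  3. access 34: HIT. Cache (old->new): [23 34]
  4. access 23: HIT. Cache (old->new): [23 34]
  5. access 34: HIT. Cache (old->new): [23 34]
  6. access 31: MISS. Cache (old->new): [23 34 31]
  7. access 34: HIT. Cache (old->new): [23 34 31]
  8. access 96: MISS. Cache (old->new): [23 34 31 96]
  9. access 31: HIT. Cache (old->new): [23 34 31 96]
  10. access 2: MISS. Cache (old->new): [23 34 31 96 2]
  11. access 25: MISS. Cache (old->new): [23 34 31 96 2 25]
  12. access 31: HIT. Cache (old->new): [23 34 31 96 2 25]
  13. access 2: HIT. Cache (old->new): [23 34 31 96 2 25]
  14. access 34: HIT. Cache (old->new): [23 34 31 96 2 25]
  15. access 2: HIT. Cache (old->new): [23 34 31 96 2 25]
  16. access 95: MISS. Cache (old->new): [23 34 31 96 2 25 95]
  17. access 95: HIT. Cache (old->new): [23 34 31 96 2 25 95]
  18. access 96: HIT. Cache (old->new): [23 34 31 96 2 25 95]
  19. access 34: HIT. Cache (old->new): [23 34 31 96 2 25 95]
  20. access 31: HIT. Cache (old->new): [23 34 31 96 2 25 95]
  21. access 21: MISS, evict 23. Cache (old->new): [34 31 96 2 25 95 21]
Total: 13 hits, 8 misses, 1 evictions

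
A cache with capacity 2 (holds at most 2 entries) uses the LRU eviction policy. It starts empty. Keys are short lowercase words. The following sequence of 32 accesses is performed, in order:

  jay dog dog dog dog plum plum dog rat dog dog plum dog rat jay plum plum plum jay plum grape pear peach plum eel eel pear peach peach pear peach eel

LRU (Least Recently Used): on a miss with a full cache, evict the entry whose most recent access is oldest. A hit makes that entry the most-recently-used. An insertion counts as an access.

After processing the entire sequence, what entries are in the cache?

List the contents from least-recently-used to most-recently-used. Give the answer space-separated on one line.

LRU simulation (capacity=2):
  1. access jay: MISS. Cache (LRU->MRU): [jay]
  2. access dog: MISS. Cache (LRU->MRU): [jay dog]
  3. access dog: HIT. Cache (LRU->MRU): [jay dog]
  4. access dog: HIT. Cache (LRU->MRU): [jay dog]
  5. access dog: HIT. Cache (LRU->MRU): [jay dog]
  6. access plum: MISS, evict jay. Cache (LRU->MRU): [dog plum]
  7. access plum: HIT. Cache (LRU->MRU): [dog plum]
  8. access dog: HIT. Cache (LRU->MRU): [plum dog]
  9. access rat: MISS, evict plum. Cache (LRU->MRU): [dog rat]
  10. access dog: HIT. Cache (LRU->MRU): [rat dog]
  11. access dog: HIT. Cache (LRU->MRU): [rat dog]
  12. access plum: MISS, evict rat. Cache (LRU->MRU): [dog plum]
  13. access dog: HIT. Cache (LRU->MRU): [plum dog]
  14. access rat: MISS, evict plum. Cache (LRU->MRU): [dog rat]
  15. access jay: MISS, evict dog. Cache (LRU->MRU): [rat jay]
  16. access plum: MISS, evict rat. Cache (LRU->MRU): [jay plum]
  17. access plum: HIT. Cache (LRU->MRU): [jay plum]
  18. access plum: HIT. Cache (LRU->MRU): [jay plum]
  19. access jay: HIT. Cache (LRU->MRU): [plum jay]
  20. access plum: HIT. Cache (LRU->MRU): [jay plum]
  21. access grape: MISS, evict jay. Cache (LRU->MRU): [plum grape]
  22. access pear: MISS, evict plum. Cache (LRU->MRU): [grape pear]
  23. access peach: MISS, evict grape. Cache (LRU->MRU): [pear peach]
  24. access plum: MISS, evict pear. Cache (LRU->MRU): [peach plum]
  25. access eel: MISS, evict peach. Cache (LRU->MRU): [plum eel]
  26. access eel: HIT. Cache (LRU->MRU): [plum eel]
  27. access pear: MISS, evict plum. Cache (LRU->MRU): [eel pear]
  28. access peach: MISS, evict eel. Cache (LRU->MRU): [pear peach]
  29. access peach: HIT. Cache (LRU->MRU): [pear peach]
  30. access pear: HIT. Cache (LRU->MRU): [peach pear]
  31. access peach: HIT. Cache (LRU->MRU): [pear peach]
  32. access eel: MISS, evict pear. Cache (LRU->MRU): [peach eel]
Total: 16 hits, 16 misses, 14 evictions

Answer: peach eel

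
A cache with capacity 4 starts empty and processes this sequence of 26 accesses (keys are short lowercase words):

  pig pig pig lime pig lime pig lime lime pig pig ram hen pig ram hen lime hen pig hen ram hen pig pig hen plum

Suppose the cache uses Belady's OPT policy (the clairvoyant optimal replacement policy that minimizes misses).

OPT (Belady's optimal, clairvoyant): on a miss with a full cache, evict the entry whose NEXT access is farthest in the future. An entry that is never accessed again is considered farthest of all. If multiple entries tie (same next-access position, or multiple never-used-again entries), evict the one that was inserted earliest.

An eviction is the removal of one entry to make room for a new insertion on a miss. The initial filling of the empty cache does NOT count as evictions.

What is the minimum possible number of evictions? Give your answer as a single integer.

Answer: 1

Derivation:
OPT (Belady) simulation (capacity=4):
  1. access pig: MISS. Cache: [pig]
  2. access pig: HIT. Next use of pig: step 3. Cache: [pig]
  3. access pig: HIT. Next use of pig: step 5. Cache: [pig]
  4. access lime: MISS. Cache: [pig lime]
  5. access pig: HIT. Next use of pig: step 7. Cache: [pig lime]
  6. access lime: HIT. Next use of lime: step 8. Cache: [pig lime]
  7. access pig: HIT. Next use of pig: step 10. Cache: [pig lime]
  8. access lime: HIT. Next use of lime: step 9. Cache: [pig lime]
  9. access lime: HIT. Next use of lime: step 17. Cache: [pig lime]
  10. access pig: HIT. Next use of pig: step 11. Cache: [pig lime]
  11. access pig: HIT. Next use of pig: step 14. Cache: [pig lime]
  12. access ram: MISS. Cache: [pig lime ram]
  13. access hen: MISS. Cache: [pig lime ram hen]
  14. access pig: HIT. Next use of pig: step 19. Cache: [pig lime ram hen]
  15. access ram: HIT. Next use of ram: step 21. Cache: [pig lime ram hen]
  16. access hen: HIT. Next use of hen: step 18. Cache: [pig lime ram hen]
  17. access lime: HIT. Next use of lime: never. Cache: [pig lime ram hen]
  18. access hen: HIT. Next use of hen: step 20. Cache: [pig lime ram hen]
  19. access pig: HIT. Next use of pig: step 23. Cache: [pig lime ram hen]
  20. access hen: HIT. Next use of hen: step 22. Cache: [pig lime ram hen]
  21. access ram: HIT. Next use of ram: never. Cache: [pig lime ram hen]
  22. access hen: HIT. Next use of hen: step 25. Cache: [pig lime ram hen]
  23. access pig: HIT. Next use of pig: step 24. Cache: [pig lime ram hen]
  24. access pig: HIT. Next use of pig: never. Cache: [pig lime ram hen]
  25. access hen: HIT. Next use of hen: never. Cache: [pig lime ram hen]
  26. access plum: MISS, evict pig (next use: never). Cache: [lime ram hen plum]
Total: 21 hits, 5 misses, 1 evictions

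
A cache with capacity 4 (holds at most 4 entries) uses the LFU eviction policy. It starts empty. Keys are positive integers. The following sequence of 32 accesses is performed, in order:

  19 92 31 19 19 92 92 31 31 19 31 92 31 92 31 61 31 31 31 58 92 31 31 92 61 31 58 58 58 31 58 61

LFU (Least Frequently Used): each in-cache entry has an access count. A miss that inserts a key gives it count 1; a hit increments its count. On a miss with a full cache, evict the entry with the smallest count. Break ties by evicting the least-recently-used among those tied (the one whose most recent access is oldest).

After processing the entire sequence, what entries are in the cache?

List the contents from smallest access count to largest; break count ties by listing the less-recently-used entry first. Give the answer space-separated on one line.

Answer: 61 58 92 31

Derivation:
LFU simulation (capacity=4):
  1. access 19: MISS. Cache: [19(c=1)]
  2. access 92: MISS. Cache: [19(c=1) 92(c=1)]
  3. access 31: MISS. Cache: [19(c=1) 92(c=1) 31(c=1)]
  4. access 19: HIT, count now 2. Cache: [92(c=1) 31(c=1) 19(c=2)]
  5. access 19: HIT, count now 3. Cache: [92(c=1) 31(c=1) 19(c=3)]
  6. access 92: HIT, count now 2. Cache: [31(c=1) 92(c=2) 19(c=3)]
  7. access 92: HIT, count now 3. Cache: [31(c=1) 19(c=3) 92(c=3)]
  8. access 31: HIT, count now 2. Cache: [31(c=2) 19(c=3) 92(c=3)]
  9. access 31: HIT, count now 3. Cache: [19(c=3) 92(c=3) 31(c=3)]
  10. access 19: HIT, count now 4. Cache: [92(c=3) 31(c=3) 19(c=4)]
  11. access 31: HIT, count now 4. Cache: [92(c=3) 19(c=4) 31(c=4)]
  12. access 92: HIT, count now 4. Cache: [19(c=4) 31(c=4) 92(c=4)]
  13. access 31: HIT, count now 5. Cache: [19(c=4) 92(c=4) 31(c=5)]
  14. access 92: HIT, count now 5. Cache: [19(c=4) 31(c=5) 92(c=5)]
  15. access 31: HIT, count now 6. Cache: [19(c=4) 92(c=5) 31(c=6)]
  16. access 61: MISS. Cache: [61(c=1) 19(c=4) 92(c=5) 31(c=6)]
  17. access 31: HIT, count now 7. Cache: [61(c=1) 19(c=4) 92(c=5) 31(c=7)]
  18. access 31: HIT, count now 8. Cache: [61(c=1) 19(c=4) 92(c=5) 31(c=8)]
  19. access 31: HIT, count now 9. Cache: [61(c=1) 19(c=4) 92(c=5) 31(c=9)]
  20. access 58: MISS, evict 61(c=1). Cache: [58(c=1) 19(c=4) 92(c=5) 31(c=9)]
  21. access 92: HIT, count now 6. Cache: [58(c=1) 19(c=4) 92(c=6) 31(c=9)]
  22. access 31: HIT, count now 10. Cache: [58(c=1) 19(c=4) 92(c=6) 31(c=10)]
  23. access 31: HIT, count now 11. Cache: [58(c=1) 19(c=4) 92(c=6) 31(c=11)]
  24. access 92: HIT, count now 7. Cache: [58(c=1) 19(c=4) 92(c=7) 31(c=11)]
  25. access 61: MISS, evict 58(c=1). Cache: [61(c=1) 19(c=4) 92(c=7) 31(c=11)]
  26. access 31: HIT, count now 12. Cache: [61(c=1) 19(c=4) 92(c=7) 31(c=12)]
  27. access 58: MISS, evict 61(c=1). Cache: [58(c=1) 19(c=4) 92(c=7) 31(c=12)]
  28. access 58: HIT, count now 2. Cache: [58(c=2) 19(c=4) 92(c=7) 31(c=12)]
  29. access 58: HIT, count now 3. Cache: [58(c=3) 19(c=4) 92(c=7) 31(c=12)]
  30. access 31: HIT, count now 13. Cache: [58(c=3) 19(c=4) 92(c=7) 31(c=13)]
  31. access 58: HIT, count now 4. Cache: [19(c=4) 58(c=4) 92(c=7) 31(c=13)]
  32. access 61: MISS, evict 19(c=4). Cache: [61(c=1) 58(c=4) 92(c=7) 31(c=13)]
Total: 24 hits, 8 misses, 4 evictions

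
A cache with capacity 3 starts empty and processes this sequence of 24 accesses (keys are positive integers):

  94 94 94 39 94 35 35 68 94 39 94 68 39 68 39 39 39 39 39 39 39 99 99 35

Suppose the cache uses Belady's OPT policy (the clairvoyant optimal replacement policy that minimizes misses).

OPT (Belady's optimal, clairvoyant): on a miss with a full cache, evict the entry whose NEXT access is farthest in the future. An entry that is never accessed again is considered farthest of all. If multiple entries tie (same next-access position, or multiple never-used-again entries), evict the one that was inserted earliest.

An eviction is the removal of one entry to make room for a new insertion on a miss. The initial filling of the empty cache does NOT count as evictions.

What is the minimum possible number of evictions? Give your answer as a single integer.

OPT (Belady) simulation (capacity=3):
  1. access 94: MISS. Cache: [94]
  2. access 94: HIT. Next use of 94: step 3. Cache: [94]
  3. access 94: HIT. Next use of 94: step 5. Cache: [94]
  4. access 39: MISS. Cache: [94 39]
  5. access 94: HIT. Next use of 94: step 9. Cache: [94 39]
  6. access 35: MISS. Cache: [94 39 35]
  7. access 35: HIT. Next use of 35: step 24. Cache: [94 39 35]
  8. access 68: MISS, evict 35 (next use: step 24). Cache: [94 39 68]
  9. access 94: HIT. Next use of 94: step 11. Cache: [94 39 68]
  10. access 39: HIT. Next use of 39: step 13. Cache: [94 39 68]
  11. access 94: HIT. Next use of 94: never. Cache: [94 39 68]
  12. access 68: HIT. Next use of 68: step 14. Cache: [94 39 68]
  13. access 39: HIT. Next use of 39: step 15. Cache: [94 39 68]
  14. access 68: HIT. Next use of 68: never. Cache: [94 39 68]
  15. access 39: HIT. Next use of 39: step 16. Cache: [94 39 68]
  16. access 39: HIT. Next use of 39: step 17. Cache: [94 39 68]
  17. access 39: HIT. Next use of 39: step 18. Cache: [94 39 68]
  18. access 39: HIT. Next use of 39: step 19. Cache: [94 39 68]
  19. access 39: HIT. Next use of 39: step 20. Cache: [94 39 68]
  20. access 39: HIT. Next use of 39: step 21. Cache: [94 39 68]
  21. access 39: HIT. Next use of 39: never. Cache: [94 39 68]
  22. access 99: MISS, evict 94 (next use: never). Cache: [39 68 99]
  23. access 99: HIT. Next use of 99: never. Cache: [39 68 99]
  24. access 35: MISS, evict 39 (next use: never). Cache: [68 99 35]
Total: 18 hits, 6 misses, 3 evictions

Answer: 3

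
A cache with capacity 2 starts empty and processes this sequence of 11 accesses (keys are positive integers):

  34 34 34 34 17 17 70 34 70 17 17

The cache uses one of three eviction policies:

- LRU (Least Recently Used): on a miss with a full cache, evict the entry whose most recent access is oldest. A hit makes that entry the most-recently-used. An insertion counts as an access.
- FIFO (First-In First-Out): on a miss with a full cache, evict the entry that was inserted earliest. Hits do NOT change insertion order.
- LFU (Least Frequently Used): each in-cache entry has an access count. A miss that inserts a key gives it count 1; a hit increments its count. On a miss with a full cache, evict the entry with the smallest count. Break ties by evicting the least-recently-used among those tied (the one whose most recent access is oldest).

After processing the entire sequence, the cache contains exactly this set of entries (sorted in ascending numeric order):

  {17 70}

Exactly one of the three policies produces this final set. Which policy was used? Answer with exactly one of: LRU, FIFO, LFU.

Answer: LRU

Derivation:
Simulating under each policy and comparing final sets:
  LRU: final set = {17 70} -> MATCHES target
  FIFO: final set = {17 34} -> differs
  LFU: final set = {17 34} -> differs
Only LRU produces the target set.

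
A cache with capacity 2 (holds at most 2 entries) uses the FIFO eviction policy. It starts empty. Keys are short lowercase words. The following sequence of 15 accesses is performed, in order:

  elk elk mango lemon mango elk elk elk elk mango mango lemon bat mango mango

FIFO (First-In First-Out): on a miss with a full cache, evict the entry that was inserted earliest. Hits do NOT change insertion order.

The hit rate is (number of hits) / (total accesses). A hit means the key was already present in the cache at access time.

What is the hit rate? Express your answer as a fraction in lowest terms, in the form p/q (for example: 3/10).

FIFO simulation (capacity=2):
  1. access elk: MISS. Cache (old->new): [elk]
  2. access elk: HIT. Cache (old->new): [elk]
  3. access mango: MISS. Cache (old->new): [elk mango]
  4. access lemon: MISS, evict elk. Cache (old->new): [mango lemon]
  5. access mango: HIT. Cache (old->new): [mango lemon]
  6. access elk: MISS, evict mango. Cache (old->new): [lemon elk]
  7. access elk: HIT. Cache (old->new): [lemon elk]
  8. access elk: HIT. Cache (old->new): [lemon elk]
  9. access elk: HIT. Cache (old->new): [lemon elk]
  10. access mango: MISS, evict lemon. Cache (old->new): [elk mango]
  11. access mango: HIT. Cache (old->new): [elk mango]
  12. access lemon: MISS, evict elk. Cache (old->new): [mango lemon]
  13. access bat: MISS, evict mango. Cache (old->new): [lemon bat]
  14. access mango: MISS, evict lemon. Cache (old->new): [bat mango]
  15. access mango: HIT. Cache (old->new): [bat mango]
Total: 7 hits, 8 misses, 6 evictions

Hit rate = 7/15

Answer: 7/15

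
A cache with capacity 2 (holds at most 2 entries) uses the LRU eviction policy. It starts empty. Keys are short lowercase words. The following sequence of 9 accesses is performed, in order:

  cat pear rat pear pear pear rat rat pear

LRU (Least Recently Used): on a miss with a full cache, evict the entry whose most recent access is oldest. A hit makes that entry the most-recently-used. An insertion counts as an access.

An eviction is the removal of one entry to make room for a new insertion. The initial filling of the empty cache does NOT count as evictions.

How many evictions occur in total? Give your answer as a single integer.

LRU simulation (capacity=2):
  1. access cat: MISS. Cache (LRU->MRU): [cat]
  2. access pear: MISS. Cache (LRU->MRU): [cat pear]
  3. access rat: MISS, evict cat. Cache (LRU->MRU): [pear rat]
  4. access pear: HIT. Cache (LRU->MRU): [rat pear]
  5. access pear: HIT. Cache (LRU->MRU): [rat pear]
  6. access pear: HIT. Cache (LRU->MRU): [rat pear]
  7. access rat: HIT. Cache (LRU->MRU): [pear rat]
  8. access rat: HIT. Cache (LRU->MRU): [pear rat]
  9. access pear: HIT. Cache (LRU->MRU): [rat pear]
Total: 6 hits, 3 misses, 1 evictions

Answer: 1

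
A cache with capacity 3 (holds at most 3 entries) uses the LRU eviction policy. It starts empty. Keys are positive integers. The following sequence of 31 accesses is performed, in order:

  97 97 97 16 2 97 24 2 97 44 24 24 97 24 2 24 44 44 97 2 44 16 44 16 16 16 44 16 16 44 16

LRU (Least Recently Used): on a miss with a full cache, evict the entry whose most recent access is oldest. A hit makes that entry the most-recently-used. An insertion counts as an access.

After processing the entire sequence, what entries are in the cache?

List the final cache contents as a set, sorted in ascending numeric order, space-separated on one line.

Answer: 2 16 44

Derivation:
LRU simulation (capacity=3):
  1. access 97: MISS. Cache (LRU->MRU): [97]
  2. access 97: HIT. Cache (LRU->MRU): [97]
  3. access 97: HIT. Cache (LRU->MRU): [97]
  4. access 16: MISS. Cache (LRU->MRU): [97 16]
  5. access 2: MISS. Cache (LRU->MRU): [97 16 2]
  6. access 97: HIT. Cache (LRU->MRU): [16 2 97]
  7. access 24: MISS, evict 16. Cache (LRU->MRU): [2 97 24]
  8. access 2: HIT. Cache (LRU->MRU): [97 24 2]
  9. access 97: HIT. Cache (LRU->MRU): [24 2 97]
  10. access 44: MISS, evict 24. Cache (LRU->MRU): [2 97 44]
  11. access 24: MISS, evict 2. Cache (LRU->MRU): [97 44 24]
  12. access 24: HIT. Cache (LRU->MRU): [97 44 24]
  13. access 97: HIT. Cache (LRU->MRU): [44 24 97]
  14. access 24: HIT. Cache (LRU->MRU): [44 97 24]
  15. access 2: MISS, evict 44. Cache (LRU->MRU): [97 24 2]
  16. access 24: HIT. Cache (LRU->MRU): [97 2 24]
  17. access 44: MISS, evict 97. Cache (LRU->MRU): [2 24 44]
  18. access 44: HIT. Cache (LRU->MRU): [2 24 44]
  19. access 97: MISS, evict 2. Cache (LRU->MRU): [24 44 97]
  20. access 2: MISS, evict 24. Cache (LRU->MRU): [44 97 2]
  21. access 44: HIT. Cache (LRU->MRU): [97 2 44]
  22. access 16: MISS, evict 97. Cache (LRU->MRU): [2 44 16]
  23. access 44: HIT. Cache (LRU->MRU): [2 16 44]
  24. access 16: HIT. Cache (LRU->MRU): [2 44 16]
  25. access 16: HIT. Cache (LRU->MRU): [2 44 16]
  26. access 16: HIT. Cache (LRU->MRU): [2 44 16]
  27. access 44: HIT. Cache (LRU->MRU): [2 16 44]
  28. access 16: HIT. Cache (LRU->MRU): [2 44 16]
  29. access 16: HIT. Cache (LRU->MRU): [2 44 16]
  30. access 44: HIT. Cache (LRU->MRU): [2 16 44]
  31. access 16: HIT. Cache (LRU->MRU): [2 44 16]
Total: 20 hits, 11 misses, 8 evictions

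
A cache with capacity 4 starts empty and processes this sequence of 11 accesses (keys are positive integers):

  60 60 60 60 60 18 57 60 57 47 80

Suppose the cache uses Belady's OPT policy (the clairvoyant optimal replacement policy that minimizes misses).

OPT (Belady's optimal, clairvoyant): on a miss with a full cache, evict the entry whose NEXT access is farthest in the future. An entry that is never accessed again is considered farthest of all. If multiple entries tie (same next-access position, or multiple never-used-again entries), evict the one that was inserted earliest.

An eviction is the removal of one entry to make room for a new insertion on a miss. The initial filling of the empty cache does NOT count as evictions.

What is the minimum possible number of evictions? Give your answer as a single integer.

OPT (Belady) simulation (capacity=4):
  1. access 60: MISS. Cache: [60]
  2. access 60: HIT. Next use of 60: step 3. Cache: [60]
  3. access 60: HIT. Next use of 60: step 4. Cache: [60]
  4. access 60: HIT. Next use of 60: step 5. Cache: [60]
  5. access 60: HIT. Next use of 60: step 8. Cache: [60]
  6. access 18: MISS. Cache: [60 18]
  7. access 57: MISS. Cache: [60 18 57]
  8. access 60: HIT. Next use of 60: never. Cache: [60 18 57]
  9. access 57: HIT. Next use of 57: never. Cache: [60 18 57]
  10. access 47: MISS. Cache: [60 18 57 47]
  11. access 80: MISS, evict 60 (next use: never). Cache: [18 57 47 80]
Total: 6 hits, 5 misses, 1 evictions

Answer: 1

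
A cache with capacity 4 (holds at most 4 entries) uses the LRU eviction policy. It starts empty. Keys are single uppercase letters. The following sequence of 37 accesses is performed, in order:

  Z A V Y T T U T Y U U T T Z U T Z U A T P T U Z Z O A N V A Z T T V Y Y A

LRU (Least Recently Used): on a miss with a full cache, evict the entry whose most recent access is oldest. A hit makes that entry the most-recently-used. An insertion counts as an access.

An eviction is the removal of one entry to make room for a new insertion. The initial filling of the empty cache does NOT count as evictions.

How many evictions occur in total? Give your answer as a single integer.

Answer: 14

Derivation:
LRU simulation (capacity=4):
  1. access Z: MISS. Cache (LRU->MRU): [Z]
  2. access A: MISS. Cache (LRU->MRU): [Z A]
  3. access V: MISS. Cache (LRU->MRU): [Z A V]
  4. access Y: MISS. Cache (LRU->MRU): [Z A V Y]
  5. access T: MISS, evict Z. Cache (LRU->MRU): [A V Y T]
  6. access T: HIT. Cache (LRU->MRU): [A V Y T]
  7. access U: MISS, evict A. Cache (LRU->MRU): [V Y T U]
  8. access T: HIT. Cache (LRU->MRU): [V Y U T]
  9. access Y: HIT. Cache (LRU->MRU): [V U T Y]
  10. access U: HIT. Cache (LRU->MRU): [V T Y U]
  11. access U: HIT. Cache (LRU->MRU): [V T Y U]
  12. access T: HIT. Cache (LRU->MRU): [V Y U T]
  13. access T: HIT. Cache (LRU->MRU): [V Y U T]
  14. access Z: MISS, evict V. Cache (LRU->MRU): [Y U T Z]
  15. access U: HIT. Cache (LRU->MRU): [Y T Z U]
  16. access T: HIT. Cache (LRU->MRU): [Y Z U T]
  17. access Z: HIT. Cache (LRU->MRU): [Y U T Z]
  18. access U: HIT. Cache (LRU->MRU): [Y T Z U]
  19. access A: MISS, evict Y. Cache (LRU->MRU): [T Z U A]
  20. access T: HIT. Cache (LRU->MRU): [Z U A T]
  21. access P: MISS, evict Z. Cache (LRU->MRU): [U A T P]
  22. access T: HIT. Cache (LRU->MRU): [U A P T]
  23. access U: HIT. Cache (LRU->MRU): [A P T U]
  24. access Z: MISS, evict A. Cache (LRU->MRU): [P T U Z]
  25. access Z: HIT. Cache (LRU->MRU): [P T U Z]
  26. access O: MISS, evict P. Cache (LRU->MRU): [T U Z O]
  27. access A: MISS, evict T. Cache (LRU->MRU): [U Z O A]
  28. access N: MISS, evict U. Cache (LRU->MRU): [Z O A N]
  29. access V: MISS, evict Z. Cache (LRU->MRU): [O A N V]
  30. access A: HIT. Cache (LRU->MRU): [O N V A]
  31. access Z: MISS, evict O. Cache (LRU->MRU): [N V A Z]
  32. access T: MISS, evict N. Cache (LRU->MRU): [V A Z T]
  33. access T: HIT. Cache (LRU->MRU): [V A Z T]
  34. access V: HIT. Cache (LRU->MRU): [A Z T V]
  35. access Y: MISS, evict A. Cache (LRU->MRU): [Z T V Y]
  36. access Y: HIT. Cache (LRU->MRU): [Z T V Y]
  37. access A: MISS, evict Z. Cache (LRU->MRU): [T V Y A]
Total: 19 hits, 18 misses, 14 evictions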